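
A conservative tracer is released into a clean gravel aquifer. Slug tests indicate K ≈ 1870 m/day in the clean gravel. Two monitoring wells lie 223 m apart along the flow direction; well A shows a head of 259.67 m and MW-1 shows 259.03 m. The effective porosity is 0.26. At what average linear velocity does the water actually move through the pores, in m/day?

20.6

Hydraulic gradient i = (259.67 − 259.03) / 223 = 0.64 / 223 = 0.002870.
Darcy flux q = K · i = 1870 × 0.002870 = 5.367 m/day.
Seepage velocity v = q / n_e = 5.367 / 0.26 = 20.64 m/day.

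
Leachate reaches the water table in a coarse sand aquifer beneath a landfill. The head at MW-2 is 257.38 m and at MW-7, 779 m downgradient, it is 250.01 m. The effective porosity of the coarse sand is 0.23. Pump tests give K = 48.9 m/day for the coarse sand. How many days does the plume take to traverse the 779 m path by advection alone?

Hydraulic gradient i = (257.38 − 250.01) / 779 = 7.37 / 779 = 0.009461.
Darcy flux q = K · i = 48.90 × 0.009461 = 0.4626 m/day.
Seepage velocity v = q / n_e = 0.4626 / 0.23 = 2.011 m/day.
Travel time t = L / v = 779 / 2.011 = 387.3 days.

387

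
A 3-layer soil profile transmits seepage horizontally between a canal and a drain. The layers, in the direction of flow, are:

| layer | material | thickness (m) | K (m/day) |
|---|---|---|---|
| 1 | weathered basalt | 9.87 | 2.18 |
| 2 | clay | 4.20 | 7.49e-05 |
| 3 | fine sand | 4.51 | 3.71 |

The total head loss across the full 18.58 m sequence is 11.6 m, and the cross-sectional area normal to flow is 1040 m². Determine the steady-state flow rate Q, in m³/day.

0.215

Flow is perpendicular to layering, so the layers act in series and the equivalent K is the thickness-weighted harmonic mean.
Total thickness L = 9.87 + 4.20 + 4.51 = 18.58 m.
Σ(b_i/K_i) = 9.87/2.18 + 4.20/7.49e-05 + 4.51/3.71 = 56081 d.
K_eq = L / Σ(b_i/K_i) = 18.58 / 56081 = 0.0003313 m/day.
Q = K_eq · A · (Δh/L) = 0.0003313 × 1040 × (11.6/18.58) = 0.2151 m³/day.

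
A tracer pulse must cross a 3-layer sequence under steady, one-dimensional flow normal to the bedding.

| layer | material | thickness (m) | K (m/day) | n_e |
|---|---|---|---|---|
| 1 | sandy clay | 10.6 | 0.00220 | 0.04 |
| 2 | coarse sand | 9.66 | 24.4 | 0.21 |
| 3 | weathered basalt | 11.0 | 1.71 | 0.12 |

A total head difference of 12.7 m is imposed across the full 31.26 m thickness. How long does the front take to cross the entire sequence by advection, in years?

3.92

With flow normal to the layers, continuity requires the same specific discharge q through every layer.
Σ(b_i/K_i) = 10.6/0.00220 + 9.66/24.4 + 11.0/1.71 = 4825 d.
q = Δh / Σ(b_i/K_i) = 12.7 / 4825 = 0.002632 m/day.
In each layer the seepage velocity is v_i = q/n_i, so the layer transit time is t_i = b_i·n_i / q:
  layer 1 (sandy clay): t_1 = 10.6 × 0.04 / 0.002632 = 161.1 d
  layer 2 (coarse sand): t_2 = 9.66 × 0.21 / 0.002632 = 770.7 d
  layer 3 (weathered basalt): t_3 = 11.0 × 0.12 / 0.002632 = 501.5 d
Total t = Σ t_i = 1433 days = 3.924 years.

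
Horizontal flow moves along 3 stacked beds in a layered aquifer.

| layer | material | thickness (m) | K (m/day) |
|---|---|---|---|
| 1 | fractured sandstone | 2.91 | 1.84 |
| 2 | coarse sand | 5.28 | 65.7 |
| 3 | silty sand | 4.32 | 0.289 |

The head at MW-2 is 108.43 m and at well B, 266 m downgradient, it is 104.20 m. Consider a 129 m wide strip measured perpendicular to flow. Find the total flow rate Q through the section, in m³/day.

725

Flow is parallel to layering, so each bed carries its own Darcy discharge and the transmissivities add.
Σ(K_i·b_i) = 1.84×2.91 + 65.7×5.28 + 0.289×4.32 = 353.5 m²/day.
Hydraulic gradient i = (108.43 − 104.20) / 266 = 4.23 / 266 = 0.01590.
Q = Σ(K_i·b_i) · W · i = 353.5 × 129 × 0.01590 = 725.2 m³/day.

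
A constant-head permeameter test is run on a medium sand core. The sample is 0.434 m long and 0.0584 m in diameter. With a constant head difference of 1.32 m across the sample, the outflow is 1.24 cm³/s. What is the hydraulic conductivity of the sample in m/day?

Cross-sectional area A = π·(d/2)² = π × (0.0584/2)² = 0.002679 m².
Convert discharge: 1.24 cm³/s = 1.240e-06 m³/s.
Darcy's law rearranged: K = Q·L / (A·Δh) = 1.240e-06 × 0.434 / (0.002679 × 1.32) = 0.0001522 m/s = 13.15 m/day.

13.2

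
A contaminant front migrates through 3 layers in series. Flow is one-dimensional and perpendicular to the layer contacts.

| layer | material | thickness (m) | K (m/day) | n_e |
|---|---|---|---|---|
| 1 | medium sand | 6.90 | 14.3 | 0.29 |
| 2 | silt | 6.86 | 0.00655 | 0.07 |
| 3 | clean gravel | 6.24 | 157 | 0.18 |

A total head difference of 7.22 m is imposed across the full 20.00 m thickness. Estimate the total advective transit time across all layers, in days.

523

With flow normal to the layers, continuity requires the same specific discharge q through every layer.
Σ(b_i/K_i) = 6.90/14.3 + 6.86/0.00655 + 6.24/157 = 1048 d.
q = Δh / Σ(b_i/K_i) = 7.22 / 1048 = 0.006890 m/day.
In each layer the seepage velocity is v_i = q/n_i, so the layer transit time is t_i = b_i·n_i / q:
  layer 1 (medium sand): t_1 = 6.90 × 0.29 / 0.006890 = 290.4 d
  layer 2 (silt): t_2 = 6.86 × 0.07 / 0.006890 = 69.69 d
  layer 3 (clean gravel): t_3 = 6.24 × 0.18 / 0.006890 = 163.0 d
Total t = Σ t_i = 523.1 days.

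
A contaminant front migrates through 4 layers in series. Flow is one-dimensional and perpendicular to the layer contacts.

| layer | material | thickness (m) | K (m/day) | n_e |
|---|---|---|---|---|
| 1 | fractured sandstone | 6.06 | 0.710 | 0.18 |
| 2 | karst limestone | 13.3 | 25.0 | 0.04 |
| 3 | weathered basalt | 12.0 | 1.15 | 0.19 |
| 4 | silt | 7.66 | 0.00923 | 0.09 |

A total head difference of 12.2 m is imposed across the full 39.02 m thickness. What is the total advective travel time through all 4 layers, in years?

With flow normal to the layers, continuity requires the same specific discharge q through every layer.
Σ(b_i/K_i) = 6.06/0.710 + 13.3/25.0 + 12.0/1.15 + 7.66/0.00923 = 849.4 d.
q = Δh / Σ(b_i/K_i) = 12.2 / 849.4 = 0.01436 m/day.
In each layer the seepage velocity is v_i = q/n_i, so the layer transit time is t_i = b_i·n_i / q:
  layer 1 (fractured sandstone): t_1 = 6.06 × 0.18 / 0.01436 = 75.95 d
  layer 2 (karst limestone): t_2 = 13.3 × 0.04 / 0.01436 = 37.04 d
  layer 3 (weathered basalt): t_3 = 12.0 × 0.19 / 0.01436 = 158.7 d
  layer 4 (silt): t_4 = 7.66 × 0.09 / 0.01436 = 48.00 d
Total t = Σ t_i = 319.7 days = 0.8754 years.

0.875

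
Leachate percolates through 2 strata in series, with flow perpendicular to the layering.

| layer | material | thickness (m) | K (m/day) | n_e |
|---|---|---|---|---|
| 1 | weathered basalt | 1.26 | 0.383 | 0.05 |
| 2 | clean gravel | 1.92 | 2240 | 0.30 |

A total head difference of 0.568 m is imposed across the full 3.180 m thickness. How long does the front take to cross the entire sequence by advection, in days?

With flow normal to the layers, continuity requires the same specific discharge q through every layer.
Σ(b_i/K_i) = 1.26/0.383 + 1.92/2240 = 3.291 d.
q = Δh / Σ(b_i/K_i) = 0.568 / 3.291 = 0.1726 m/day.
In each layer the seepage velocity is v_i = q/n_i, so the layer transit time is t_i = b_i·n_i / q:
  layer 1 (weathered basalt): t_1 = 1.26 × 0.05 / 0.1726 = 0.3650 d
  layer 2 (clean gravel): t_2 = 1.92 × 0.30 / 0.1726 = 3.337 d
Total t = Σ t_i = 3.702 days.

3.70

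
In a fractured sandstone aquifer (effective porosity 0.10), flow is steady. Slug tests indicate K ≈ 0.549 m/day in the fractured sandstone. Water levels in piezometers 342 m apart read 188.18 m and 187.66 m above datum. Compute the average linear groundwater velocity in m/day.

0.00835

Hydraulic gradient i = (188.18 − 187.66) / 342 = 0.52 / 342 = 0.001520.
Darcy flux q = K · i = 0.5490 × 0.001520 = 0.0008347 m/day.
Seepage velocity v = q / n_e = 0.0008347 / 0.10 = 0.008347 m/day.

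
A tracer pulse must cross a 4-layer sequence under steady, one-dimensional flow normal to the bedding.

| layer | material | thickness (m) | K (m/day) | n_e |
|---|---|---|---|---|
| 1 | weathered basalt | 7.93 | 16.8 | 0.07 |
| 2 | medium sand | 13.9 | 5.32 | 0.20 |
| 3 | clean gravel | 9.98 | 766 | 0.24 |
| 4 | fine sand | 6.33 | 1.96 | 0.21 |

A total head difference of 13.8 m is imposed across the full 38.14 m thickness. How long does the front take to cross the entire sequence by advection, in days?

3.24

With flow normal to the layers, continuity requires the same specific discharge q through every layer.
Σ(b_i/K_i) = 7.93/16.8 + 13.9/5.32 + 9.98/766 + 6.33/1.96 = 6.327 d.
q = Δh / Σ(b_i/K_i) = 13.8 / 6.327 = 2.181 m/day.
In each layer the seepage velocity is v_i = q/n_i, so the layer transit time is t_i = b_i·n_i / q:
  layer 1 (weathered basalt): t_1 = 7.93 × 0.07 / 2.181 = 0.2545 d
  layer 2 (medium sand): t_2 = 13.9 × 0.20 / 2.181 = 1.275 d
  layer 3 (clean gravel): t_3 = 9.98 × 0.24 / 2.181 = 1.098 d
  layer 4 (fine sand): t_4 = 6.33 × 0.21 / 2.181 = 0.6095 d
Total t = Σ t_i = 3.237 days.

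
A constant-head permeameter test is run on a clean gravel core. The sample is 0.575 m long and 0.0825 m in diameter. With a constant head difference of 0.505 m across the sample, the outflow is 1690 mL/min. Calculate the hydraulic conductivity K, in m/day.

Cross-sectional area A = π·(d/2)² = π × (0.0825/2)² = 0.005346 m².
Convert discharge: 1690 mL/min = 2.817e-05 m³/s.
Darcy's law rearranged: K = Q·L / (A·Δh) = 2.817e-05 × 0.575 / (0.005346 × 0.505) = 0.005999 m/s = 518.4 m/day.

518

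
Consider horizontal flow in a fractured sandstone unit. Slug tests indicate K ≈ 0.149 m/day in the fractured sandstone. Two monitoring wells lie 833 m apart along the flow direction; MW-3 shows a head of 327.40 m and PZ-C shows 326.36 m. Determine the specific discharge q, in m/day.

0.000186

Hydraulic gradient i = (327.40 − 326.36) / 833 = 1.04 / 833 = 0.001248.
Specific discharge q = K · i = 0.1490 × 0.001248 = 0.0001860 m/day.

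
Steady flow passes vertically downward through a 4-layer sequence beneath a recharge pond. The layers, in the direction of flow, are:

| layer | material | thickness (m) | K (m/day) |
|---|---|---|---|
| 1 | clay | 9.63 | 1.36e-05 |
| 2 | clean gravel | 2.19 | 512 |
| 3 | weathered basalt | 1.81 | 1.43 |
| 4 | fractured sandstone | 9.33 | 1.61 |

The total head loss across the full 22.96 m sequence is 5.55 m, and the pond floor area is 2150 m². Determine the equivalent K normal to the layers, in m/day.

3.24e-05

Flow is perpendicular to layering, so the layers act in series and the equivalent K is the thickness-weighted harmonic mean.
Total thickness L = 9.63 + 2.19 + 1.81 + 9.33 = 22.96 m.
Σ(b_i/K_i) = 9.63/1.36e-05 + 2.19/512 + 1.81/1.43 + 9.33/1.61 = 7.081e+05 d.
K_eq = L / Σ(b_i/K_i) = 22.96 / 7.081e+05 = 3.243e-05 m/day.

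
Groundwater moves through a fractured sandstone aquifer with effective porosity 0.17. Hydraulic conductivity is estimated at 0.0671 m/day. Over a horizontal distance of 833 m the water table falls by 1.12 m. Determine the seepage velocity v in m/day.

Hydraulic gradient i = Δh / L = 1.12 / 833 = 0.001345.
Darcy flux q = K · i = 0.06710 × 0.001345 = 9.022e-05 m/day.
Seepage velocity v = q / n_e = 9.022e-05 / 0.17 = 0.0005307 m/day.

0.000531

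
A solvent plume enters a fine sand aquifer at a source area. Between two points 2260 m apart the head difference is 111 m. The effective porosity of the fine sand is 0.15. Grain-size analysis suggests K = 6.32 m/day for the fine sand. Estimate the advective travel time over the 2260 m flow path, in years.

Hydraulic gradient i = Δh / L = 111 / 2260 = 0.04912.
Darcy flux q = K · i = 6.320 × 0.04912 = 0.3104 m/day.
Seepage velocity v = q / n_e = 0.3104 / 0.15 = 2.069 m/day.
Travel time t = L / v = 2260 / 2.069 = 1092 days = 2.990 years.

2.99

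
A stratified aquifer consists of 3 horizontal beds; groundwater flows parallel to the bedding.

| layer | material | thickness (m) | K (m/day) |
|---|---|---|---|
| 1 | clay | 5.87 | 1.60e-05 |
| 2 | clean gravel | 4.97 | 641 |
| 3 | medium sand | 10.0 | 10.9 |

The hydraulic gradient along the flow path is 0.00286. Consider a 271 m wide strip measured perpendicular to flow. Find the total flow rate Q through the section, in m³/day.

2550

Flow is parallel to layering, so each bed carries its own Darcy discharge and the transmissivities add.
Σ(K_i·b_i) = 1.60e-05×5.87 + 641×4.97 + 10.9×10.0 = 3295 m²/day.
Hydraulic gradient i = 0.00286.
Q = Σ(K_i·b_i) · W · i = 3295 × 271 × 0.002860 = 2554 m³/day.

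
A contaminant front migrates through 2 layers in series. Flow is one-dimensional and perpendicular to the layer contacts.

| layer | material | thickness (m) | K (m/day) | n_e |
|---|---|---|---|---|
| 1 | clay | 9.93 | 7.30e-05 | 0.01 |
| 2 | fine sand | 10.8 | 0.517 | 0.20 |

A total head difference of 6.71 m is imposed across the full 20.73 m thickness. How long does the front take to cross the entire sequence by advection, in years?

With flow normal to the layers, continuity requires the same specific discharge q through every layer.
Σ(b_i/K_i) = 9.93/7.30e-05 + 10.8/0.517 = 1.360e+05 d.
q = Δh / Σ(b_i/K_i) = 6.71 / 1.360e+05 = 4.932e-05 m/day.
In each layer the seepage velocity is v_i = q/n_i, so the layer transit time is t_i = b_i·n_i / q:
  layer 1 (clay): t_1 = 9.93 × 0.01 / 4.932e-05 = 2013 d
  layer 2 (fine sand): t_2 = 10.8 × 0.20 / 4.932e-05 = 43795 d
Total t = Σ t_i = 45808 days = 125.4 years.

125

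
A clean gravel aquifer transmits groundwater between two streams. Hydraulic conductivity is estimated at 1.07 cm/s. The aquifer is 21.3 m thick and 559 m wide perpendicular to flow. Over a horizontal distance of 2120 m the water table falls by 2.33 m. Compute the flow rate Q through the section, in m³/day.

Convert K: 1.07 cm/s × 864 = 924.5 m/day.
Cross-sectional area A = 559 × 21.3 = 11907 m².
Hydraulic gradient i = Δh / L = 2.33 / 2120 = 0.001099.
Darcy's law: Q = K · A · i = 924.5 × 11907 × 0.001099 = 12098 m³/day.

12100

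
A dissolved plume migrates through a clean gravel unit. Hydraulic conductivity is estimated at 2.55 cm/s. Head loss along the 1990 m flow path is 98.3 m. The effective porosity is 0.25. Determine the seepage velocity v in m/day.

Convert K: 2.55 cm/s × 864 = 2203 m/day.
Hydraulic gradient i = Δh / L = 98.3 / 1990 = 0.04940.
Darcy flux q = K · i = 2203 × 0.04940 = 108.8 m/day.
Seepage velocity v = q / n_e = 108.8 / 0.25 = 435.3 m/day.

435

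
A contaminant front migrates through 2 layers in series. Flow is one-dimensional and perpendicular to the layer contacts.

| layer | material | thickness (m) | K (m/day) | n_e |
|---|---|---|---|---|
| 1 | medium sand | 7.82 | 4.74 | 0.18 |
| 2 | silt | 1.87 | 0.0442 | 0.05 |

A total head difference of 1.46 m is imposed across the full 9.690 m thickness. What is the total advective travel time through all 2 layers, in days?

With flow normal to the layers, continuity requires the same specific discharge q through every layer.
Σ(b_i/K_i) = 7.82/4.74 + 1.87/0.0442 = 43.96 d.
q = Δh / Σ(b_i/K_i) = 1.46 / 43.96 = 0.03321 m/day.
In each layer the seepage velocity is v_i = q/n_i, so the layer transit time is t_i = b_i·n_i / q:
  layer 1 (medium sand): t_1 = 7.82 × 0.18 / 0.03321 = 42.38 d
  layer 2 (silt): t_2 = 1.87 × 0.05 / 0.03321 = 2.815 d
Total t = Σ t_i = 45.19 days.

45.2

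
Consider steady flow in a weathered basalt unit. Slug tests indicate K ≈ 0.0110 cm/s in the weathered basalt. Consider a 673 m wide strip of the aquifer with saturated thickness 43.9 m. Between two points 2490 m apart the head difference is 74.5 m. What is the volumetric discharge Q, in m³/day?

8400

Convert K: 0.0110 cm/s × 864 = 9.504 m/day.
Cross-sectional area A = 673 × 43.9 = 29545 m².
Hydraulic gradient i = Δh / L = 74.5 / 2490 = 0.02992.
Darcy's law: Q = K · A · i = 9.504 × 29545 × 0.02992 = 8401 m³/day.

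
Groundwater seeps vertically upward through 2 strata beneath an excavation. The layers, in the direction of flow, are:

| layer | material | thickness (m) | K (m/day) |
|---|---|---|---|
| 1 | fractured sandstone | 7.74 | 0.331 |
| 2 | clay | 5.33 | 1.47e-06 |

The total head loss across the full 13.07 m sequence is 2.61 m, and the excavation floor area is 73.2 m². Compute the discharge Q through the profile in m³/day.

5.27e-05

Flow is perpendicular to layering, so the layers act in series and the equivalent K is the thickness-weighted harmonic mean.
Total thickness L = 7.74 + 5.33 = 13.07 m.
Σ(b_i/K_i) = 7.74/0.331 + 5.33/1.47e-06 = 3.626e+06 d.
K_eq = L / Σ(b_i/K_i) = 13.07 / 3.626e+06 = 3.605e-06 m/day.
Q = K_eq · A · (Δh/L) = 3.605e-06 × 73.2 × (2.61/13.07) = 5.269e-05 m³/day.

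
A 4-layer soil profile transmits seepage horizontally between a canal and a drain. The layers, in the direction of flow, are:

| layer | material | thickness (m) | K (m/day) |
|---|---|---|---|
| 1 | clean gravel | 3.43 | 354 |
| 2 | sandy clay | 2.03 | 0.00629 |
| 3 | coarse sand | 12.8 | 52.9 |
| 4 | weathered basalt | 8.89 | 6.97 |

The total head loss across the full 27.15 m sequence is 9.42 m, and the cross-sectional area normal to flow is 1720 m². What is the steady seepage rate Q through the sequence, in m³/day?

Flow is perpendicular to layering, so the layers act in series and the equivalent K is the thickness-weighted harmonic mean.
Total thickness L = 3.43 + 2.03 + 12.8 + 8.89 = 27.15 m.
Σ(b_i/K_i) = 3.43/354 + 2.03/0.00629 + 12.8/52.9 + 8.89/6.97 = 324.3 d.
K_eq = L / Σ(b_i/K_i) = 27.15 / 324.3 = 0.08373 m/day.
Q = K_eq · A · (Δh/L) = 0.08373 × 1720 × (9.42/27.15) = 49.97 m³/day.

50.0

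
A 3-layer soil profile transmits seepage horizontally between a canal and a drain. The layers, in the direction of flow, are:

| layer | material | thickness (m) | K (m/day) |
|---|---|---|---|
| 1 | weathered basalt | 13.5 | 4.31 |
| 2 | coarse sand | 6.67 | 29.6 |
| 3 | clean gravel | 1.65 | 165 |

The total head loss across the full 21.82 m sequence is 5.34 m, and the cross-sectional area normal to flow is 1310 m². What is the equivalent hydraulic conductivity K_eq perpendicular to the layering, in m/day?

6.48

Flow is perpendicular to layering, so the layers act in series and the equivalent K is the thickness-weighted harmonic mean.
Total thickness L = 13.5 + 6.67 + 1.65 = 21.82 m.
Σ(b_i/K_i) = 13.5/4.31 + 6.67/29.6 + 1.65/165 = 3.368 d.
K_eq = L / Σ(b_i/K_i) = 21.82 / 3.368 = 6.479 m/day.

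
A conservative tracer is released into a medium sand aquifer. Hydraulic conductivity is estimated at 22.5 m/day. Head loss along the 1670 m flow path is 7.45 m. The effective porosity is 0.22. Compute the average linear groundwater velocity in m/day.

Hydraulic gradient i = Δh / L = 7.45 / 1670 = 0.004461.
Darcy flux q = K · i = 22.50 × 0.004461 = 0.1004 m/day.
Seepage velocity v = q / n_e = 0.1004 / 0.22 = 0.4562 m/day.

0.456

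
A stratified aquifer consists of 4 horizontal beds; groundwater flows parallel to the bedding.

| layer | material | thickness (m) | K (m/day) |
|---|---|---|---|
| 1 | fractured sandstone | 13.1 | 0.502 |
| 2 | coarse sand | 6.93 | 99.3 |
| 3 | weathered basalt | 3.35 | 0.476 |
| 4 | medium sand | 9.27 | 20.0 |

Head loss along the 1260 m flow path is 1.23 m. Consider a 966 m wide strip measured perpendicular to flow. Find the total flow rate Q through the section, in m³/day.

Flow is parallel to layering, so each bed carries its own Darcy discharge and the transmissivities add.
Σ(K_i·b_i) = 0.502×13.1 + 99.3×6.93 + 0.476×3.35 + 20.0×9.27 = 881.7 m²/day.
Hydraulic gradient i = Δh / L = 1.23 / 1260 = 0.0009762.
Q = Σ(K_i·b_i) · W · i = 881.7 × 966 × 0.0009762 = 831.5 m³/day.

831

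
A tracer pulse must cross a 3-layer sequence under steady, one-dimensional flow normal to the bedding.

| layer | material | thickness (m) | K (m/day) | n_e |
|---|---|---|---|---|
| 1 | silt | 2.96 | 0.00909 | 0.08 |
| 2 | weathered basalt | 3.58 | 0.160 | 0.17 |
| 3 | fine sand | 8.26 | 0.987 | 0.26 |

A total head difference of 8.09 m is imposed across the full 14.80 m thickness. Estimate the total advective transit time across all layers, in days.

With flow normal to the layers, continuity requires the same specific discharge q through every layer.
Σ(b_i/K_i) = 2.96/0.00909 + 3.58/0.160 + 8.26/0.987 = 356.4 d.
q = Δh / Σ(b_i/K_i) = 8.09 / 356.4 = 0.02270 m/day.
In each layer the seepage velocity is v_i = q/n_i, so the layer transit time is t_i = b_i·n_i / q:
  layer 1 (silt): t_1 = 2.96 × 0.08 / 0.02270 = 10.43 d
  layer 2 (weathered basalt): t_2 = 3.58 × 0.17 / 0.02270 = 26.81 d
  layer 3 (fine sand): t_3 = 8.26 × 0.26 / 0.02270 = 94.60 d
Total t = Σ t_i = 131.8 days.

132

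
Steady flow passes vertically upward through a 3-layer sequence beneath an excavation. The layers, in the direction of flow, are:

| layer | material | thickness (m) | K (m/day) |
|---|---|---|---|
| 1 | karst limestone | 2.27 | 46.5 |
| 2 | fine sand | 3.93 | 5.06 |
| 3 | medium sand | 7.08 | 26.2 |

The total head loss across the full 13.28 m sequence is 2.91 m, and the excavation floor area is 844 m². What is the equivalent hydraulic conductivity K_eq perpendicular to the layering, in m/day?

Flow is perpendicular to layering, so the layers act in series and the equivalent K is the thickness-weighted harmonic mean.
Total thickness L = 2.27 + 3.93 + 7.08 = 13.28 m.
Σ(b_i/K_i) = 2.27/46.5 + 3.93/5.06 + 7.08/26.2 = 1.096 d.
K_eq = L / Σ(b_i/K_i) = 13.28 / 1.096 = 12.12 m/day.

12.1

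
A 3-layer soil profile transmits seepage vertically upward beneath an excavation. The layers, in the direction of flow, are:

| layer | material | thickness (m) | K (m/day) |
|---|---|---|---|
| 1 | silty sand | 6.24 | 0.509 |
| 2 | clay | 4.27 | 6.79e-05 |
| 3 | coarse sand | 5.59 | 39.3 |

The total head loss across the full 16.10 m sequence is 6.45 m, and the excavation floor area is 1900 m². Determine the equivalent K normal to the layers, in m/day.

Flow is perpendicular to layering, so the layers act in series and the equivalent K is the thickness-weighted harmonic mean.
Total thickness L = 6.24 + 4.27 + 5.59 = 16.10 m.
Σ(b_i/K_i) = 6.24/0.509 + 4.27/6.79e-05 + 5.59/39.3 = 62899 d.
K_eq = L / Σ(b_i/K_i) = 16.10 / 62899 = 0.0002560 m/day.

0.000256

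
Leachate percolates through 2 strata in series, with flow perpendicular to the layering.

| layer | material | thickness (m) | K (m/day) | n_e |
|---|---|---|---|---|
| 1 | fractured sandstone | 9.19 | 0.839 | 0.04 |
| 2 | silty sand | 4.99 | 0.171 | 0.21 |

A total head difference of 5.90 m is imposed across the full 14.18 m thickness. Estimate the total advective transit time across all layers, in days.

9.63

With flow normal to the layers, continuity requires the same specific discharge q through every layer.
Σ(b_i/K_i) = 9.19/0.839 + 4.99/0.171 = 40.13 d.
q = Δh / Σ(b_i/K_i) = 5.90 / 40.13 = 0.1470 m/day.
In each layer the seepage velocity is v_i = q/n_i, so the layer transit time is t_i = b_i·n_i / q:
  layer 1 (fractured sandstone): t_1 = 9.19 × 0.04 / 0.1470 = 2.501 d
  layer 2 (silty sand): t_2 = 4.99 × 0.21 / 0.1470 = 7.128 d
Total t = Σ t_i = 9.629 days.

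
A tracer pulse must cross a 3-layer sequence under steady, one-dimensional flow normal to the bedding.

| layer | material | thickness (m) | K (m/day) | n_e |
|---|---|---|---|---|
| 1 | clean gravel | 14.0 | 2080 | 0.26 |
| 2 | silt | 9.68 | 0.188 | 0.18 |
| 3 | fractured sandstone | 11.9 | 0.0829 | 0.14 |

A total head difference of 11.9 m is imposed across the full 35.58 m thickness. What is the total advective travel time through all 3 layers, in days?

116

With flow normal to the layers, continuity requires the same specific discharge q through every layer.
Σ(b_i/K_i) = 14.0/2080 + 9.68/0.188 + 11.9/0.0829 = 195.0 d.
q = Δh / Σ(b_i/K_i) = 11.9 / 195.0 = 0.06101 m/day.
In each layer the seepage velocity is v_i = q/n_i, so the layer transit time is t_i = b_i·n_i / q:
  layer 1 (clean gravel): t_1 = 14.0 × 0.26 / 0.06101 = 59.66 d
  layer 2 (silt): t_2 = 9.68 × 0.18 / 0.06101 = 28.56 d
  layer 3 (fractured sandstone): t_3 = 11.9 × 0.14 / 0.06101 = 27.31 d
Total t = Σ t_i = 115.5 days.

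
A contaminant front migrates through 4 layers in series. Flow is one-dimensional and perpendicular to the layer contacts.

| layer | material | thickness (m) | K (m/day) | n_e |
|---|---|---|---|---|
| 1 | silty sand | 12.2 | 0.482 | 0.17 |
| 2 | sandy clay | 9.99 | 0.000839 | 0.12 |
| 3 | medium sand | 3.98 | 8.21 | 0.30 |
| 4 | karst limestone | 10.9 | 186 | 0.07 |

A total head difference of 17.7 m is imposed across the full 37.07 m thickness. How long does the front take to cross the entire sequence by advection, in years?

With flow normal to the layers, continuity requires the same specific discharge q through every layer.
Σ(b_i/K_i) = 12.2/0.482 + 9.99/0.000839 + 3.98/8.21 + 10.9/186 = 11933 d.
q = Δh / Σ(b_i/K_i) = 17.7 / 11933 = 0.001483 m/day.
In each layer the seepage velocity is v_i = q/n_i, so the layer transit time is t_i = b_i·n_i / q:
  layer 1 (silty sand): t_1 = 12.2 × 0.17 / 0.001483 = 1398 d
  layer 2 (sandy clay): t_2 = 9.99 × 0.12 / 0.001483 = 808.2 d
  layer 3 (medium sand): t_3 = 3.98 × 0.30 / 0.001483 = 805.0 d
  layer 4 (karst limestone): t_4 = 10.9 × 0.07 / 0.001483 = 514.4 d
Total t = Σ t_i = 3526 days = 9.653 years.

9.65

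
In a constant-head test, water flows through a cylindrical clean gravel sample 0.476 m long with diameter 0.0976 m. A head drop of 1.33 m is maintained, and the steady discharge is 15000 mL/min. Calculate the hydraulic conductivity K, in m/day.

Cross-sectional area A = π·(d/2)² = π × (0.0976/2)² = 0.007482 m².
Convert discharge: 15000 mL/min = 0.0002500 m³/s.
Darcy's law rearranged: K = Q·L / (A·Δh) = 0.0002500 × 0.476 / (0.007482 × 1.33) = 0.01196 m/s = 1033 m/day.

1030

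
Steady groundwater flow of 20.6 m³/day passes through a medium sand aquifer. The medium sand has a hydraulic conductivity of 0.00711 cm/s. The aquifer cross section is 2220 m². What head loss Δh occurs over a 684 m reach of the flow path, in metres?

Convert K: 0.00711 cm/s × 864 = 6.143 m/day.
From Q = K·A·i, i = Q / (K·A) = 20.6 / (6.143 × 2220) = 0.001511.
Head loss Δh = i · L = 0.001511 × 684 = 1.033 m.

1.03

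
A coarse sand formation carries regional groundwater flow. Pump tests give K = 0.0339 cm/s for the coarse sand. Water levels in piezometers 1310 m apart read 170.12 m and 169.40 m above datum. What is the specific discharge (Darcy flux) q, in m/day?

Convert K: 0.0339 cm/s × 864 = 29.29 m/day.
Hydraulic gradient i = (170.12 − 169.40) / 1310 = 0.72 / 1310 = 0.0005496.
Specific discharge q = K · i = 29.29 × 0.0005496 = 0.01610 m/day.

0.0161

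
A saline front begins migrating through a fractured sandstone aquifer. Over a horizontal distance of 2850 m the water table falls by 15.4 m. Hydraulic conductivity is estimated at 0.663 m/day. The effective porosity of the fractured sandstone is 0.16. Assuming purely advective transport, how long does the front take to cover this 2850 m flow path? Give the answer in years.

Hydraulic gradient i = Δh / L = 15.4 / 2850 = 0.005404.
Darcy flux q = K · i = 0.6630 × 0.005404 = 0.003583 m/day.
Seepage velocity v = q / n_e = 0.003583 / 0.16 = 0.02239 m/day.
Travel time t = L / v = 2850 / 0.02239 = 1.273e+05 days = 348.5 years.

348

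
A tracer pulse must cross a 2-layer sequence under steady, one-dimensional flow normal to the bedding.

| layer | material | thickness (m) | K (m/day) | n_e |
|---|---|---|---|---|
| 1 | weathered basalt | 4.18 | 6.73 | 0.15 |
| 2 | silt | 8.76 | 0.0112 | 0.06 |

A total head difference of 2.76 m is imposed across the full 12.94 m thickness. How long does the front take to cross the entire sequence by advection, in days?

With flow normal to the layers, continuity requires the same specific discharge q through every layer.
Σ(b_i/K_i) = 4.18/6.73 + 8.76/0.0112 = 782.8 d.
q = Δh / Σ(b_i/K_i) = 2.76 / 782.8 = 0.003526 m/day.
In each layer the seepage velocity is v_i = q/n_i, so the layer transit time is t_i = b_i·n_i / q:
  layer 1 (weathered basalt): t_1 = 4.18 × 0.15 / 0.003526 = 177.8 d
  layer 2 (silt): t_2 = 8.76 × 0.06 / 0.003526 = 149.1 d
Total t = Σ t_i = 326.9 days.

327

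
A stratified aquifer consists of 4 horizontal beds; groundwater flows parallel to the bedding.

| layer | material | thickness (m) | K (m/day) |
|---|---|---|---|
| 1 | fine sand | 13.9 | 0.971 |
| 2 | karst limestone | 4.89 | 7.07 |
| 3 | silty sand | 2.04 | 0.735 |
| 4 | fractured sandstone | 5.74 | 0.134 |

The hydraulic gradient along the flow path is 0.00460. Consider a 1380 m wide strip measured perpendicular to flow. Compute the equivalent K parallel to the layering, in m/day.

Flow is parallel to layering, so each bed carries its own Darcy discharge and the transmissivities add.
Σ(K_i·b_i) = 0.971×13.9 + 7.07×4.89 + 0.735×2.04 + 0.134×5.74 = 50.34 m²/day.
Total thickness b = 26.57 m, so K_eq = Σ(K_i·b_i)/b = 1.895 m/day.

1.89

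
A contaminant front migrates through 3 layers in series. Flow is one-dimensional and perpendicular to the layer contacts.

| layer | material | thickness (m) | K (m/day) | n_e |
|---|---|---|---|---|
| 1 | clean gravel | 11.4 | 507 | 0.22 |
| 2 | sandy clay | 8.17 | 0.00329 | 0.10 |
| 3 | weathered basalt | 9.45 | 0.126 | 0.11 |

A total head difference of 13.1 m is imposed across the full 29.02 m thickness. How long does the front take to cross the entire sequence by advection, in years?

2.33

With flow normal to the layers, continuity requires the same specific discharge q through every layer.
Σ(b_i/K_i) = 11.4/507 + 8.17/0.00329 + 9.45/0.126 = 2558 d.
q = Δh / Σ(b_i/K_i) = 13.1 / 2558 = 0.005121 m/day.
In each layer the seepage velocity is v_i = q/n_i, so the layer transit time is t_i = b_i·n_i / q:
  layer 1 (clean gravel): t_1 = 11.4 × 0.22 / 0.005121 = 489.8 d
  layer 2 (sandy clay): t_2 = 8.17 × 0.10 / 0.005121 = 159.6 d
  layer 3 (weathered basalt): t_3 = 9.45 × 0.11 / 0.005121 = 203.0 d
Total t = Σ t_i = 852.3 days = 2.334 years.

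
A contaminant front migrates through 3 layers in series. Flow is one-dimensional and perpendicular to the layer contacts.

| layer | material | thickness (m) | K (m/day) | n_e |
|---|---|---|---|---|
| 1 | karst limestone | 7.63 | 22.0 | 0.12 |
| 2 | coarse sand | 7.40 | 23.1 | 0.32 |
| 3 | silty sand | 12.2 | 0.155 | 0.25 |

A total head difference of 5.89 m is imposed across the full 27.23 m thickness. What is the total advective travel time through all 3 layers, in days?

85.4

With flow normal to the layers, continuity requires the same specific discharge q through every layer.
Σ(b_i/K_i) = 7.63/22.0 + 7.40/23.1 + 12.2/0.155 = 79.38 d.
q = Δh / Σ(b_i/K_i) = 5.89 / 79.38 = 0.07420 m/day.
In each layer the seepage velocity is v_i = q/n_i, so the layer transit time is t_i = b_i·n_i / q:
  layer 1 (karst limestone): t_1 = 7.63 × 0.12 / 0.07420 = 12.34 d
  layer 2 (coarse sand): t_2 = 7.40 × 0.32 / 0.07420 = 31.91 d
  layer 3 (silty sand): t_3 = 12.2 × 0.25 / 0.07420 = 41.10 d
Total t = Σ t_i = 85.36 days.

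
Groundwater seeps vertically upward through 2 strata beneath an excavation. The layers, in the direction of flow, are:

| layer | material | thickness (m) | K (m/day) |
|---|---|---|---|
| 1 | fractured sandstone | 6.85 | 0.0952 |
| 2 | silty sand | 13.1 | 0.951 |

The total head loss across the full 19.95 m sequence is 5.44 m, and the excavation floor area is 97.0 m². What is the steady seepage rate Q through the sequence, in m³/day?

6.16

Flow is perpendicular to layering, so the layers act in series and the equivalent K is the thickness-weighted harmonic mean.
Total thickness L = 6.85 + 13.1 = 19.95 m.
Σ(b_i/K_i) = 6.85/0.0952 + 13.1/0.951 = 85.73 d.
K_eq = L / Σ(b_i/K_i) = 19.95 / 85.73 = 0.2327 m/day.
Q = K_eq · A · (Δh/L) = 0.2327 × 97.0 × (5.44/19.95) = 6.155 m³/day.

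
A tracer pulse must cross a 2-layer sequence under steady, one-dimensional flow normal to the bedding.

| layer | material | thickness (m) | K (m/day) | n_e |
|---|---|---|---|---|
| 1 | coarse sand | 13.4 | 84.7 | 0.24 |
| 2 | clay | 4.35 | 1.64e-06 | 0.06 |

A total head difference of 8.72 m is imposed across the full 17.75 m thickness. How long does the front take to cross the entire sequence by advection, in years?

With flow normal to the layers, continuity requires the same specific discharge q through every layer.
Σ(b_i/K_i) = 13.4/84.7 + 4.35/1.64e-06 = 2.652e+06 d.
q = Δh / Σ(b_i/K_i) = 8.72 / 2.652e+06 = 3.288e-06 m/day.
In each layer the seepage velocity is v_i = q/n_i, so the layer transit time is t_i = b_i·n_i / q:
  layer 1 (coarse sand): t_1 = 13.4 × 0.24 / 3.288e-06 = 9.782e+05 d
  layer 2 (clay): t_2 = 4.35 × 0.06 / 3.288e-06 = 79391 d
Total t = Σ t_i = 1.058e+06 days = 2896 years.

2900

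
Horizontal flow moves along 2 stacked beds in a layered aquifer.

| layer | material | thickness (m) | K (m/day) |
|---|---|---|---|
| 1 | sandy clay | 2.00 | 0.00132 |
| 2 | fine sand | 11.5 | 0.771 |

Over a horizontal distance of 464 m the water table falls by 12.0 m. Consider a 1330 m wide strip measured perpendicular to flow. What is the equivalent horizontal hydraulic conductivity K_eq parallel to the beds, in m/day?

Flow is parallel to layering, so each bed carries its own Darcy discharge and the transmissivities add.
Σ(K_i·b_i) = 0.00132×2.00 + 0.771×11.5 = 8.869 m²/day.
Total thickness b = 13.50 m, so K_eq = Σ(K_i·b_i)/b = 0.6570 m/day.

0.657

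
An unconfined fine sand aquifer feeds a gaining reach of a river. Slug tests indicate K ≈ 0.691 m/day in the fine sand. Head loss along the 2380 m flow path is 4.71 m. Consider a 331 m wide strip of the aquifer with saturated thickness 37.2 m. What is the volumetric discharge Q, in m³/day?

16.8

Cross-sectional area A = 331 × 37.2 = 12313 m².
Hydraulic gradient i = Δh / L = 4.71 / 2380 = 0.001979.
Darcy's law: Q = K · A · i = 0.6910 × 12313 × 0.001979 = 16.84 m³/day.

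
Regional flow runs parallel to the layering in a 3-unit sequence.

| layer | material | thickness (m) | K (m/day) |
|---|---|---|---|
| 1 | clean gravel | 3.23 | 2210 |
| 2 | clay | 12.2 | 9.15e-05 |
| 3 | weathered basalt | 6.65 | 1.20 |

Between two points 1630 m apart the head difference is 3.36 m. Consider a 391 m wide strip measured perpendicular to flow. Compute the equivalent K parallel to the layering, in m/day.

Flow is parallel to layering, so each bed carries its own Darcy discharge and the transmissivities add.
Σ(K_i·b_i) = 2210×3.23 + 9.15e-05×12.2 + 1.20×6.65 = 7146 m²/day.
Total thickness b = 22.08 m, so K_eq = Σ(K_i·b_i)/b = 323.7 m/day.

324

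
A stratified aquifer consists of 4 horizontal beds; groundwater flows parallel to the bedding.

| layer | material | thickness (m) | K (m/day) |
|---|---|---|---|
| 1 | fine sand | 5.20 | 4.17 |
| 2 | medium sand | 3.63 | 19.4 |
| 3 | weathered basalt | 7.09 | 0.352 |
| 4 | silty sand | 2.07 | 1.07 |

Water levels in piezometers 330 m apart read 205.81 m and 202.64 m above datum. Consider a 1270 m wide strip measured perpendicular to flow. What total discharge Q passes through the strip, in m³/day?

1180

Flow is parallel to layering, so each bed carries its own Darcy discharge and the transmissivities add.
Σ(K_i·b_i) = 4.17×5.20 + 19.4×3.63 + 0.352×7.09 + 1.07×2.07 = 96.82 m²/day.
Hydraulic gradient i = (205.81 − 202.64) / 330 = 3.17 / 330 = 0.009606.
Q = Σ(K_i·b_i) · W · i = 96.82 × 1270 × 0.009606 = 1181 m³/day.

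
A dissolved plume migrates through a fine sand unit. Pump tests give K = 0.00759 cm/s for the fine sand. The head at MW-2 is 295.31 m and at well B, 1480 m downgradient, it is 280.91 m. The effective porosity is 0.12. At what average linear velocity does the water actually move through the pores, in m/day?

0.532

Convert K: 0.00759 cm/s × 864 = 6.558 m/day.
Hydraulic gradient i = (295.31 − 280.91) / 1480 = 14.4 / 1480 = 0.009730.
Darcy flux q = K · i = 6.558 × 0.009730 = 0.06381 m/day.
Seepage velocity v = q / n_e = 0.06381 / 0.12 = 0.5317 m/day.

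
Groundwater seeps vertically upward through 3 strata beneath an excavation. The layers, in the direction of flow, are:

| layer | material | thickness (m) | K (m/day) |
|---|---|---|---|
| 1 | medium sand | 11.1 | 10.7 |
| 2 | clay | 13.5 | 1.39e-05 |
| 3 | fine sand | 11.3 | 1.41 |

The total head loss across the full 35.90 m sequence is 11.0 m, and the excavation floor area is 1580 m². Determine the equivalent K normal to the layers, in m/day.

3.70e-05

Flow is perpendicular to layering, so the layers act in series and the equivalent K is the thickness-weighted harmonic mean.
Total thickness L = 11.1 + 13.5 + 11.3 = 35.90 m.
Σ(b_i/K_i) = 11.1/10.7 + 13.5/1.39e-05 + 11.3/1.41 = 9.712e+05 d.
K_eq = L / Σ(b_i/K_i) = 35.90 / 9.712e+05 = 3.696e-05 m/day.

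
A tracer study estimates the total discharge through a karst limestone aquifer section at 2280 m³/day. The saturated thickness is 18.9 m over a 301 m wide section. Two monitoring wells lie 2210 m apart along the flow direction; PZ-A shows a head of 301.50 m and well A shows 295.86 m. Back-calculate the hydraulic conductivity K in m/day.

157

Cross-sectional area A = 301 × 18.9 = 5689 m².
Hydraulic gradient i = (301.50 − 295.86) / 2210 = 5.64 / 2210 = 0.002552.
From Q = K·A·i, K = Q / (A·i) = 2280 / (5689 × 0.002552) = 157.0 m/day.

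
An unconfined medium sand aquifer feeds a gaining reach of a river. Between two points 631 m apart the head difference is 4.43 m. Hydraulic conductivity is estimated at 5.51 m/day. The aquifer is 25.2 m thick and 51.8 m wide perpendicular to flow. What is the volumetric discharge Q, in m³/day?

Cross-sectional area A = 51.8 × 25.2 = 1305 m².
Hydraulic gradient i = Δh / L = 4.43 / 631 = 0.007021.
Darcy's law: Q = K · A · i = 5.510 × 1305 × 0.007021 = 50.50 m³/day.

50.5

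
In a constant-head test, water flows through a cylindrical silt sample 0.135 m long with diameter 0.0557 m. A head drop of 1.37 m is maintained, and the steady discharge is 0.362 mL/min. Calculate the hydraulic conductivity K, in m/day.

Cross-sectional area A = π·(d/2)² = π × (0.0557/2)² = 0.002437 m².
Convert discharge: 0.362 mL/min = 6.033e-09 m³/s.
Darcy's law rearranged: K = Q·L / (A·Δh) = 6.033e-09 × 0.135 / (0.002437 × 1.37) = 2.440e-07 m/s = 0.02108 m/day.

0.0211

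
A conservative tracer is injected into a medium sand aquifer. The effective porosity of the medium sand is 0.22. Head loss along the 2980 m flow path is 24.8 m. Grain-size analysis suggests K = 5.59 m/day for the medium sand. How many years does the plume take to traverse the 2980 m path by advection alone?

38.6

Hydraulic gradient i = Δh / L = 24.8 / 2980 = 0.008322.
Darcy flux q = K · i = 5.590 × 0.008322 = 0.04652 m/day.
Seepage velocity v = q / n_e = 0.04652 / 0.22 = 0.2115 m/day.
Travel time t = L / v = 2980 / 0.2115 = 14093 days = 38.58 years.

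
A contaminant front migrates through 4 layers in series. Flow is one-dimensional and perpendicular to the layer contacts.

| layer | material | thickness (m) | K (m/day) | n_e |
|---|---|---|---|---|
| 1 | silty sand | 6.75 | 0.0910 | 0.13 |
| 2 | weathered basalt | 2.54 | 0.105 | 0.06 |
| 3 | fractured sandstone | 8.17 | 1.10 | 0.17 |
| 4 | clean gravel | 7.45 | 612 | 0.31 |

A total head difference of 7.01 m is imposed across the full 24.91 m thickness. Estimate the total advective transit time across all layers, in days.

71.4

With flow normal to the layers, continuity requires the same specific discharge q through every layer.
Σ(b_i/K_i) = 6.75/0.0910 + 2.54/0.105 + 8.17/1.10 + 7.45/612 = 105.8 d.
q = Δh / Σ(b_i/K_i) = 7.01 / 105.8 = 0.06625 m/day.
In each layer the seepage velocity is v_i = q/n_i, so the layer transit time is t_i = b_i·n_i / q:
  layer 1 (silty sand): t_1 = 6.75 × 0.13 / 0.06625 = 13.24 d
  layer 2 (weathered basalt): t_2 = 2.54 × 0.06 / 0.06625 = 2.300 d
  layer 3 (fractured sandstone): t_3 = 8.17 × 0.17 / 0.06625 = 20.96 d
  layer 4 (clean gravel): t_4 = 7.45 × 0.31 / 0.06625 = 34.86 d
Total t = Σ t_i = 71.37 days.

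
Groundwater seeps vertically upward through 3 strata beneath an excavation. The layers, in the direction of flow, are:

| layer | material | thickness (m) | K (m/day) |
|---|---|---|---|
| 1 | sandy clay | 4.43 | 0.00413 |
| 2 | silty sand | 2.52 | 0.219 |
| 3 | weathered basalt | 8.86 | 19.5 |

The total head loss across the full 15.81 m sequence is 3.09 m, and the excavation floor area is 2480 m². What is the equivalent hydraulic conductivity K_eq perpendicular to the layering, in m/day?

Flow is perpendicular to layering, so the layers act in series and the equivalent K is the thickness-weighted harmonic mean.
Total thickness L = 4.43 + 2.52 + 8.86 = 15.81 m.
Σ(b_i/K_i) = 4.43/0.00413 + 2.52/0.219 + 8.86/19.5 = 1085 d.
K_eq = L / Σ(b_i/K_i) = 15.81 / 1085 = 0.01458 m/day.

0.0146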